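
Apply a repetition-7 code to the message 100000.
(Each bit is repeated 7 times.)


Each bit -> 7 copies

111111100000000000000000000000000000000000


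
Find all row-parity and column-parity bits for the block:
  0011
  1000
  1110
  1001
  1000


Row parities: 01101
Column parities: 0100

Row P: 01101, Col P: 0100, Corner: 1


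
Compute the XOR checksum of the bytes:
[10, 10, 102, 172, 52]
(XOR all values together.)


XOR chain: 10 ^ 10 ^ 102 ^ 172 ^ 52 = 254

254


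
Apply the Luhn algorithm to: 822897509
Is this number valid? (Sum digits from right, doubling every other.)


Luhn sum = 49
49 mod 10 = 9

Invalid (Luhn sum mod 10 = 9)


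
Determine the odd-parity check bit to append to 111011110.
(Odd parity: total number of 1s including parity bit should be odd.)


Number of 1s in data: 7
Parity bit: 0

0


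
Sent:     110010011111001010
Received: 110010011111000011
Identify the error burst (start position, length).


XOR: 000000000000001001

Burst at position 14, length 4


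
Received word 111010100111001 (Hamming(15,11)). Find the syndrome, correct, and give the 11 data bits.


Syndrome = 0: no error detected

Data: 11010111001 (no errors)


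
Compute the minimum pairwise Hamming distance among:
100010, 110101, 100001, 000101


Comparing all pairs, minimum distance: 2
Can detect 1 errors, correct 0 errors

2


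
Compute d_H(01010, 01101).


XOR: 00111
Count of 1s: 3

3


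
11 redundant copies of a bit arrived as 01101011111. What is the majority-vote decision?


Ones: 8 out of 11
Threshold: 6

1 (8/11 voted 1)


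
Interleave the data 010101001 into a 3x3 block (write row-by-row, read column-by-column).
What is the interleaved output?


Matrix:
  010
  101
  001
Read columns: 010100011

010100011


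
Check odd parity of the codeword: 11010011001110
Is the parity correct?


Number of 1s: 8

No, parity error (8 ones)


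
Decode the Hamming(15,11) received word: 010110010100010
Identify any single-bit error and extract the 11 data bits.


Syndrome = 15: error at position 15

Data: 01000100011 (corrected bit 15)


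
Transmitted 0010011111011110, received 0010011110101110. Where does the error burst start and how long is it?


XOR: 0000000001110000

Burst at position 9, length 3


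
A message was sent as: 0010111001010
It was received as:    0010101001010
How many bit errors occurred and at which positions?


XOR: 0000010000000

1 error(s) at position(s): 5


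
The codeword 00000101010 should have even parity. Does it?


Number of 1s: 3

No, parity error (3 ones)


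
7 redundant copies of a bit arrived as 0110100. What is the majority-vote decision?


Ones: 3 out of 7
Threshold: 4

0 (3/7 voted 1)


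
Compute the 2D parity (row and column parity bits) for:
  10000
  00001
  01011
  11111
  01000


Row parities: 11111
Column parities: 01101

Row P: 11111, Col P: 01101, Corner: 1


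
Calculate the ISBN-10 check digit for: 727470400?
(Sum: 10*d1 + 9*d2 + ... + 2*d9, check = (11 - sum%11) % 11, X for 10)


Weighted sum: 230
230 mod 11 = 10

Check digit: 1


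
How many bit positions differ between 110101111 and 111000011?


XOR: 001101100
Count of 1s: 4

4


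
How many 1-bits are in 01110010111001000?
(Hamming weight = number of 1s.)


Counting 1s in 01110010111001000

8


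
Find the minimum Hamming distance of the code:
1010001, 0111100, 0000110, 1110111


Comparing all pairs, minimum distance: 3
Can detect 2 errors, correct 1 errors

3


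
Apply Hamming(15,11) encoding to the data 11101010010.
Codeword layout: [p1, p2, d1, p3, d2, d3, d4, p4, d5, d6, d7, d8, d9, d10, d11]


Parity bits: p1=0, p2=0, p3=1, p4=1

001111011010010


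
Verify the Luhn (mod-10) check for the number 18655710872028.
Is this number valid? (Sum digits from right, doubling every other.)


Luhn sum = 58
58 mod 10 = 8

Invalid (Luhn sum mod 10 = 8)


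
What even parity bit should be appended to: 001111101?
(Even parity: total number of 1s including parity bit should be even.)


Number of 1s in data: 6
Parity bit: 0

0


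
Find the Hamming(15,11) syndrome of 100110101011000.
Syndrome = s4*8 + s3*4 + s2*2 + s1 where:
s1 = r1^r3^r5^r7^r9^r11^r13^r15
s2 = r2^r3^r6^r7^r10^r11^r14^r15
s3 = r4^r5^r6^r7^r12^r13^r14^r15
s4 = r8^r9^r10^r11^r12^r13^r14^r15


s1=1, s2=0, s3=0, s4=1

Syndrome = 9 (error at position 9)


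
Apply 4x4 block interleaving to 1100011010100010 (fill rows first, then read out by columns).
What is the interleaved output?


Matrix:
  1100
  0110
  1010
  0010
Read columns: 1010110001110000

1010110001110000


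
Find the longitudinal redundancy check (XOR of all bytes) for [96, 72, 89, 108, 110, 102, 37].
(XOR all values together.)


XOR chain: 96 ^ 72 ^ 89 ^ 108 ^ 110 ^ 102 ^ 37 = 48

48


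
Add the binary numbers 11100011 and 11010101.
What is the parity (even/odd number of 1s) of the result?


11100011 = 227
11010101 = 213
Sum = 440 = 110111000
1s count = 5

odd parity (5 ones in 110111000)


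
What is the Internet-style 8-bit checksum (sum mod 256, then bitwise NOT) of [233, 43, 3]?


Sum = 279 mod 256 = 23
Complement = 232

232


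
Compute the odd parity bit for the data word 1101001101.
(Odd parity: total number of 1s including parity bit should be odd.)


Number of 1s in data: 6
Parity bit: 1

1


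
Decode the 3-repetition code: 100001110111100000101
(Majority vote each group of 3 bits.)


Groups: 100, 001, 110, 111, 100, 000, 101
Majority votes: 0011001

0011001


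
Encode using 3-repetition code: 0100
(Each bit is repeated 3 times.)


Each bit -> 3 copies

000111000000


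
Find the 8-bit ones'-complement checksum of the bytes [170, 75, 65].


Sum = 310 mod 256 = 54
Complement = 201

201


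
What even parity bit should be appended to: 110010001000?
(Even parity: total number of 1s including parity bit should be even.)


Number of 1s in data: 4
Parity bit: 0

0


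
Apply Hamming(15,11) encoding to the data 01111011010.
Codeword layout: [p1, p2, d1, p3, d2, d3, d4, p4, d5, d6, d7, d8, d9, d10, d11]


Parity bits: p1=0, p2=0, p3=1, p4=0

000111101011010


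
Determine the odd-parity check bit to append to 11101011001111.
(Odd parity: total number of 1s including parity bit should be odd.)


Number of 1s in data: 10
Parity bit: 1

1


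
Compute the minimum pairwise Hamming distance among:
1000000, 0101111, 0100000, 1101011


Comparing all pairs, minimum distance: 2
Can detect 1 errors, correct 0 errors

2


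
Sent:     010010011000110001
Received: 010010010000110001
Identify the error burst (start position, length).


XOR: 000000001000000000

Burst at position 8, length 1


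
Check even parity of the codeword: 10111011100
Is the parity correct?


Number of 1s: 7

No, parity error (7 ones)


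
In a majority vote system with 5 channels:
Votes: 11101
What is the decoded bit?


Ones: 4 out of 5
Threshold: 3

1 (4/5 voted 1)


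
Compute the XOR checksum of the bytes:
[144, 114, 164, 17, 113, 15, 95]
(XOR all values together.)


XOR chain: 144 ^ 114 ^ 164 ^ 17 ^ 113 ^ 15 ^ 95 = 118

118


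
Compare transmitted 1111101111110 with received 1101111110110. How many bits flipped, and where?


XOR: 0010010001000

3 error(s) at position(s): 2, 5, 9


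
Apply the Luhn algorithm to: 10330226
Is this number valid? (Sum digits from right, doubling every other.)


Luhn sum = 23
23 mod 10 = 3

Invalid (Luhn sum mod 10 = 3)


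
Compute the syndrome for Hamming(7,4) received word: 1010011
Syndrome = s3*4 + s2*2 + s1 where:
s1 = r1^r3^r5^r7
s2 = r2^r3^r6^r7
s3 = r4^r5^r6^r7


s1=1, s2=1, s3=0

Syndrome = 3 (error at position 3)


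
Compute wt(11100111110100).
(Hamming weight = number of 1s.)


Counting 1s in 11100111110100

9


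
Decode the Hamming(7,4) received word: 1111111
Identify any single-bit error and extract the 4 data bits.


Syndrome = 0: no error detected

Data: 1111 (no errors)


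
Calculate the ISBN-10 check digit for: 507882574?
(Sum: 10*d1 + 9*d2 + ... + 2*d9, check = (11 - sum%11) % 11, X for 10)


Weighted sum: 269
269 mod 11 = 5

Check digit: 6


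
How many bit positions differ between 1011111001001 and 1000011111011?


XOR: 0011100110010
Count of 1s: 6

6


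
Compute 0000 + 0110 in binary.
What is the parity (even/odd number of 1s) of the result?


0000 = 0
0110 = 6
Sum = 6 = 110
1s count = 2

even parity (2 ones in 110)


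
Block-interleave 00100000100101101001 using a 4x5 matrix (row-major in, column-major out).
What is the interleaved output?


Matrix:
  00100
  00010
  01011
  01001
Read columns: 00000011100001100011

00000011100001100011


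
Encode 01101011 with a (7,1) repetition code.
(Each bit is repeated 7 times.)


Each bit -> 7 copies

00000001111111111111100000001111111000000011111111111111


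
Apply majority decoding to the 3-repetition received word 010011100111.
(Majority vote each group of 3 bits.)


Groups: 010, 011, 100, 111
Majority votes: 0101

0101


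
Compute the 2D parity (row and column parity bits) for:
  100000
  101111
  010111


Row parities: 110
Column parities: 011000

Row P: 110, Col P: 011000, Corner: 0


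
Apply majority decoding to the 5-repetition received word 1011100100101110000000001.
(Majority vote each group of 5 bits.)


Groups: 10111, 00100, 10111, 00000, 00001
Majority votes: 10100

10100


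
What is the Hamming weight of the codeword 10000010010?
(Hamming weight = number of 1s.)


Counting 1s in 10000010010

3


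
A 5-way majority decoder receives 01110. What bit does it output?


Ones: 3 out of 5
Threshold: 3

1 (3/5 voted 1)


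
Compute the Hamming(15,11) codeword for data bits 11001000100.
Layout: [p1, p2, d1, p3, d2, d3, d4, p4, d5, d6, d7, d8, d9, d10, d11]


Parity bits: p1=0, p2=1, p3=0, p4=0

011010001000100


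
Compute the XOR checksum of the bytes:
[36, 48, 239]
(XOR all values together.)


XOR chain: 36 ^ 48 ^ 239 = 251

251


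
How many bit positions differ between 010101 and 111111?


XOR: 101010
Count of 1s: 3

3


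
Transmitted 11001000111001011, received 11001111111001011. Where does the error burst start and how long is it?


XOR: 00000111000000000

Burst at position 5, length 3


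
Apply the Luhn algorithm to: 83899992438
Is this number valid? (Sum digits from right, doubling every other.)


Luhn sum = 80
80 mod 10 = 0

Valid (Luhn sum mod 10 = 0)


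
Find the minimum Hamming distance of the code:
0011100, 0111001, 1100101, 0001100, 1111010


Comparing all pairs, minimum distance: 1
Can detect 0 errors, correct 0 errors

1


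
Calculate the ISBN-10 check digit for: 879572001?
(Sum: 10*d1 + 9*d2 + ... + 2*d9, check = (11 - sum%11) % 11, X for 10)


Weighted sum: 304
304 mod 11 = 7

Check digit: 4


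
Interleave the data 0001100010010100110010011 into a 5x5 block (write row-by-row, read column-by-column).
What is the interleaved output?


Matrix:
  00011
  00010
  01010
  01100
  10011
Read columns: 0000100110000101110110001

0000100110000101110110001


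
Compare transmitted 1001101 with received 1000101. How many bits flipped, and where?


XOR: 0001000

1 error(s) at position(s): 3


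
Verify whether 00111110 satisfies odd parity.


Number of 1s: 5

Yes, parity is correct (5 ones)


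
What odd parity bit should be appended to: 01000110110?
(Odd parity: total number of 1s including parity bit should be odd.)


Number of 1s in data: 5
Parity bit: 0

0


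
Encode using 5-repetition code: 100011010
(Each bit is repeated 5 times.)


Each bit -> 5 copies

111110000000000000001111111111000001111100000


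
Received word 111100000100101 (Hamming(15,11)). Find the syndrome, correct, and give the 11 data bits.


Syndrome = 12: error at position 12

Data: 10000101101 (corrected bit 12)


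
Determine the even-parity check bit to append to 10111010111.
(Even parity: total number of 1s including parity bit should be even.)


Number of 1s in data: 8
Parity bit: 0

0


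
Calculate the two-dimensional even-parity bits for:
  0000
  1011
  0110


Row parities: 010
Column parities: 1101

Row P: 010, Col P: 1101, Corner: 1


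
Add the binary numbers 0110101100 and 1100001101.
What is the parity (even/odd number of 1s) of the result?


0110101100 = 428
1100001101 = 781
Sum = 1209 = 10010111001
1s count = 6

even parity (6 ones in 10010111001)


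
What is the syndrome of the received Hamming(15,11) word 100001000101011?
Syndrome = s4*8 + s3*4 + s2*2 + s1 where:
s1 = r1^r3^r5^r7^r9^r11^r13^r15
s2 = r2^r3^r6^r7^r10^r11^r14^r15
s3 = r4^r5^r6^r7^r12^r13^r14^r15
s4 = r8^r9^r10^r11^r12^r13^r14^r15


s1=0, s2=0, s3=0, s4=0

Syndrome = 0 (no error)


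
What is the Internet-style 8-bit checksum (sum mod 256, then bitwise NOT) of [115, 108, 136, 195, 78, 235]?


Sum = 867 mod 256 = 99
Complement = 156

156


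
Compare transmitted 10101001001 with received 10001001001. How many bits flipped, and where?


XOR: 00100000000

1 error(s) at position(s): 2


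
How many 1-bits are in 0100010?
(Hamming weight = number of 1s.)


Counting 1s in 0100010

2


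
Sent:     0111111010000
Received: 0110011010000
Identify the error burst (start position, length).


XOR: 0001100000000

Burst at position 3, length 2


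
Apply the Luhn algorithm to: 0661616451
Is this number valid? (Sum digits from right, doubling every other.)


Luhn sum = 23
23 mod 10 = 3

Invalid (Luhn sum mod 10 = 3)


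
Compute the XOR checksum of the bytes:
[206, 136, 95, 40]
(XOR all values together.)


XOR chain: 206 ^ 136 ^ 95 ^ 40 = 49

49


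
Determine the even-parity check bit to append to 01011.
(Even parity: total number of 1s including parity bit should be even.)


Number of 1s in data: 3
Parity bit: 1

1


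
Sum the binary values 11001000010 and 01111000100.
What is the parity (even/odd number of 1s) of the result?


11001000010 = 1602
01111000100 = 964
Sum = 2566 = 101000000110
1s count = 4

even parity (4 ones in 101000000110)


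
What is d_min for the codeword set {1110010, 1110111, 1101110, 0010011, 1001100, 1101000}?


Comparing all pairs, minimum distance: 2
Can detect 1 errors, correct 0 errors

2


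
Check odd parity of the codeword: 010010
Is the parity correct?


Number of 1s: 2

No, parity error (2 ones)


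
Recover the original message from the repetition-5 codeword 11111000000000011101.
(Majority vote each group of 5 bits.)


Groups: 11111, 00000, 00000, 11101
Majority votes: 1001

1001


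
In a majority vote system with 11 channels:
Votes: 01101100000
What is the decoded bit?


Ones: 4 out of 11
Threshold: 6

0 (4/11 voted 1)


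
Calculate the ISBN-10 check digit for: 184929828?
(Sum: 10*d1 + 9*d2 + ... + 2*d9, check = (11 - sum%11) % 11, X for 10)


Weighted sum: 288
288 mod 11 = 2

Check digit: 9


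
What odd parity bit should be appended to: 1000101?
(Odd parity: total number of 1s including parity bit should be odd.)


Number of 1s in data: 3
Parity bit: 0

0


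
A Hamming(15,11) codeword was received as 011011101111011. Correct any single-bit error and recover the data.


Syndrome = 0: no error detected

Data: 11111111011 (no errors)


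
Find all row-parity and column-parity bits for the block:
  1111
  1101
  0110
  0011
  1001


Row parities: 01000
Column parities: 1110

Row P: 01000, Col P: 1110, Corner: 1


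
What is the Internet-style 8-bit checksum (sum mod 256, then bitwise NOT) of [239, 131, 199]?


Sum = 569 mod 256 = 57
Complement = 198

198


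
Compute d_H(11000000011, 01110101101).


XOR: 10110101110
Count of 1s: 7

7


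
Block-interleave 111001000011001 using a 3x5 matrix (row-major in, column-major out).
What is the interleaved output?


Matrix:
  11100
  10000
  11001
Read columns: 111101100000001

111101100000001


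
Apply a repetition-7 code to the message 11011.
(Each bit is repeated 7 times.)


Each bit -> 7 copies

11111111111111000000011111111111111


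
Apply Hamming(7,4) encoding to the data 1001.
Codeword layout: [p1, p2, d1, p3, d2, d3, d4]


Parity bits: p1=0, p2=0, p3=1

0011001


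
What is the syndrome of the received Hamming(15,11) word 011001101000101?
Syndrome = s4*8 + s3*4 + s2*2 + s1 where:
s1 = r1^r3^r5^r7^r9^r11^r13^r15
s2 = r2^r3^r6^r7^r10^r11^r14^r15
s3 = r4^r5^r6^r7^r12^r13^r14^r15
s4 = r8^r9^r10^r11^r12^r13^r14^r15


s1=1, s2=1, s3=0, s4=1

Syndrome = 11 (error at position 11)


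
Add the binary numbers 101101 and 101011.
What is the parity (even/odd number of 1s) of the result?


101101 = 45
101011 = 43
Sum = 88 = 1011000
1s count = 3

odd parity (3 ones in 1011000)


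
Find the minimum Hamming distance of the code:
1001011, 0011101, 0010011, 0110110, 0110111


Comparing all pairs, minimum distance: 1
Can detect 0 errors, correct 0 errors

1


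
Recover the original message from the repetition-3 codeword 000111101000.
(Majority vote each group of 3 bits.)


Groups: 000, 111, 101, 000
Majority votes: 0110

0110


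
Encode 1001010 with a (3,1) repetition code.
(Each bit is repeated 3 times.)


Each bit -> 3 copies

111000000111000111000


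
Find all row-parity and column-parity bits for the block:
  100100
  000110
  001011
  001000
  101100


Row parities: 00111
Column parities: 001101

Row P: 00111, Col P: 001101, Corner: 1


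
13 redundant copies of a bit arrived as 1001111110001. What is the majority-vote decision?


Ones: 8 out of 13
Threshold: 7

1 (8/13 voted 1)


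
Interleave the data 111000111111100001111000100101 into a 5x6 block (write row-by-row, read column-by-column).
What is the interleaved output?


Matrix:
  111000
  111111
  100001
  111000
  100101
Read columns: 111111101011010010010100001101

111111101011010010010100001101


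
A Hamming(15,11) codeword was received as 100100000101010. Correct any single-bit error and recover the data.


Syndrome = 13: error at position 13

Data: 00000101110 (corrected bit 13)


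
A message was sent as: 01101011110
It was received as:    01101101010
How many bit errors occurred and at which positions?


XOR: 00000110100

3 error(s) at position(s): 5, 6, 8


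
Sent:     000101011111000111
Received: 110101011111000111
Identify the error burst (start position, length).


XOR: 110000000000000000

Burst at position 0, length 2


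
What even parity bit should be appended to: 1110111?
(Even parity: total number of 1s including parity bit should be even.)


Number of 1s in data: 6
Parity bit: 0

0


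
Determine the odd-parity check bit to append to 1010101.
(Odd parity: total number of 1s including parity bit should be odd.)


Number of 1s in data: 4
Parity bit: 1

1


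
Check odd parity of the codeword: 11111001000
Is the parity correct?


Number of 1s: 6

No, parity error (6 ones)


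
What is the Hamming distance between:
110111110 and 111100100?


XOR: 001011010
Count of 1s: 4

4


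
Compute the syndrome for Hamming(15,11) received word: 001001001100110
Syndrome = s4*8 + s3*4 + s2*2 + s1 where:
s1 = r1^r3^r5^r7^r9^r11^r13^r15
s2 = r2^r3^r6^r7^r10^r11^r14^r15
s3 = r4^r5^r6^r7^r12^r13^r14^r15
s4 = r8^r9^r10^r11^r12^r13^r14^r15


s1=1, s2=0, s3=1, s4=0

Syndrome = 5 (error at position 5)


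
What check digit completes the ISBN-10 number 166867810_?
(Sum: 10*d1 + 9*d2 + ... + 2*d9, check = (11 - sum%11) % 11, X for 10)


Weighted sum: 274
274 mod 11 = 10

Check digit: 1


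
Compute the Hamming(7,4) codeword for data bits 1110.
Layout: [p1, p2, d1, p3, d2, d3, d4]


Parity bits: p1=0, p2=0, p3=0

0010110


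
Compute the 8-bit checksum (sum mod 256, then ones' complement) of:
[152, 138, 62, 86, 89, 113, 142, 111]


Sum = 893 mod 256 = 125
Complement = 130

130


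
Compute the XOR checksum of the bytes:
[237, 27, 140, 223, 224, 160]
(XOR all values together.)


XOR chain: 237 ^ 27 ^ 140 ^ 223 ^ 224 ^ 160 = 229

229


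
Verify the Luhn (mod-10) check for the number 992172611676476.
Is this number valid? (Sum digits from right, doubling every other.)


Luhn sum = 70
70 mod 10 = 0

Valid (Luhn sum mod 10 = 0)


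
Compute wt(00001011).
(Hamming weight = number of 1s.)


Counting 1s in 00001011

3


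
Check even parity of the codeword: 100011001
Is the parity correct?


Number of 1s: 4

Yes, parity is correct (4 ones)


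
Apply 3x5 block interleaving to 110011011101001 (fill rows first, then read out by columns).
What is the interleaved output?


Matrix:
  11001
  10111
  01001
Read columns: 110101010010111

110101010010111


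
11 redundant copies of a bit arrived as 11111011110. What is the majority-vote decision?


Ones: 9 out of 11
Threshold: 6

1 (9/11 voted 1)


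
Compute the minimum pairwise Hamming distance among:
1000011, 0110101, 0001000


Comparing all pairs, minimum distance: 4
Can detect 3 errors, correct 1 errors

4


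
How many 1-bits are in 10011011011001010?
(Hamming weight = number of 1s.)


Counting 1s in 10011011011001010

9


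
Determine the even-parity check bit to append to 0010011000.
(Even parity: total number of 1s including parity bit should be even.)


Number of 1s in data: 3
Parity bit: 1

1


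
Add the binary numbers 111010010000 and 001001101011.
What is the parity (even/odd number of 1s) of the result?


111010010000 = 3728
001001101011 = 619
Sum = 4347 = 1000011111011
1s count = 8

even parity (8 ones in 1000011111011)


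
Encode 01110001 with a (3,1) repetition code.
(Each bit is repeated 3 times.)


Each bit -> 3 copies

000111111111000000000111


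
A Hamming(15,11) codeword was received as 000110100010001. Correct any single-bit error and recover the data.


Syndrome = 2: error at position 2

Data: 01010010001 (corrected bit 2)


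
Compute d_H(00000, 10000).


XOR: 10000
Count of 1s: 1

1


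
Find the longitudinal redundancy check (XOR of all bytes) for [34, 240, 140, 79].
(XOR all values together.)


XOR chain: 34 ^ 240 ^ 140 ^ 79 = 17

17


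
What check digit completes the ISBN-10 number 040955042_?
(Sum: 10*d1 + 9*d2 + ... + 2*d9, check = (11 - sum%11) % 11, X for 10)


Weighted sum: 170
170 mod 11 = 5

Check digit: 6


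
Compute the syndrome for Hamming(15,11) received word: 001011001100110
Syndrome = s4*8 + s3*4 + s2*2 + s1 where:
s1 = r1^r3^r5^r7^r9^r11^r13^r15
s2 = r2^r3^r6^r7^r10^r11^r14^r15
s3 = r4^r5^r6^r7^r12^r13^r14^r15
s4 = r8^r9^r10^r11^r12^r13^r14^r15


s1=0, s2=0, s3=0, s4=0

Syndrome = 0 (no error)


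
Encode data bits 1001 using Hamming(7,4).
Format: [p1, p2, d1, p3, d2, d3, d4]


Parity bits: p1=0, p2=0, p3=1

0011001


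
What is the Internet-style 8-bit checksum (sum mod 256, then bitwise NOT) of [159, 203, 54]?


Sum = 416 mod 256 = 160
Complement = 95

95


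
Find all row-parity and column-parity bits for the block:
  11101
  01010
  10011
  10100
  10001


Row parities: 00100
Column parities: 00001

Row P: 00100, Col P: 00001, Corner: 1


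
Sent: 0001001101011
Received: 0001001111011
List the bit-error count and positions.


XOR: 0000000010000

1 error(s) at position(s): 8


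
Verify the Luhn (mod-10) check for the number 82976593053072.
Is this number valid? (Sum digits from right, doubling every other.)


Luhn sum = 63
63 mod 10 = 3

Invalid (Luhn sum mod 10 = 3)


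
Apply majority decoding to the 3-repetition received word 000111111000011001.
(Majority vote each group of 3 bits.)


Groups: 000, 111, 111, 000, 011, 001
Majority votes: 011010

011010


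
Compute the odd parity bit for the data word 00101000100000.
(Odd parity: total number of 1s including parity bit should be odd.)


Number of 1s in data: 3
Parity bit: 0

0


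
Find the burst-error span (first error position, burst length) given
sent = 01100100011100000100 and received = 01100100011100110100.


XOR: 00000000000000110000

Burst at position 14, length 2


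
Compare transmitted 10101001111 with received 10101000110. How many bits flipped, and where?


XOR: 00000001001

2 error(s) at position(s): 7, 10


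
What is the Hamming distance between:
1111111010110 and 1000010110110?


XOR: 0111101100000
Count of 1s: 6

6


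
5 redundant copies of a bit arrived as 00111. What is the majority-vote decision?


Ones: 3 out of 5
Threshold: 3

1 (3/5 voted 1)


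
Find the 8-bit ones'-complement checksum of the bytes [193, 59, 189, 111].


Sum = 552 mod 256 = 40
Complement = 215

215


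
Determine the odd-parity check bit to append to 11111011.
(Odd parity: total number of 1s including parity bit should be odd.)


Number of 1s in data: 7
Parity bit: 0

0


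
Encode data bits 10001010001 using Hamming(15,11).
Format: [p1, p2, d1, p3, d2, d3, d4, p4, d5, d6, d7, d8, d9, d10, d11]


Parity bits: p1=0, p2=1, p3=1, p4=1

011100011010001


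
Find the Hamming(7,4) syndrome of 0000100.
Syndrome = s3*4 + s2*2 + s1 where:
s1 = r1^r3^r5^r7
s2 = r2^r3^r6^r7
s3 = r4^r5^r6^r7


s1=1, s2=0, s3=1

Syndrome = 5 (error at position 5)


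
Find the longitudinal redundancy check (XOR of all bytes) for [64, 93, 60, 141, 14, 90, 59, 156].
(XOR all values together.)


XOR chain: 64 ^ 93 ^ 60 ^ 141 ^ 14 ^ 90 ^ 59 ^ 156 = 95

95


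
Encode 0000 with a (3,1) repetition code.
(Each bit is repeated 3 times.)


Each bit -> 3 copies

000000000000


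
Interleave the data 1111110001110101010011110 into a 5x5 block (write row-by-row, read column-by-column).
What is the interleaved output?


Matrix:
  11111
  10001
  11010
  10100
  11110
Read columns: 1111110101100111010111000

1111110101100111010111000


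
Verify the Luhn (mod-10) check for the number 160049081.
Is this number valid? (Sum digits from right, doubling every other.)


Luhn sum = 25
25 mod 10 = 5

Invalid (Luhn sum mod 10 = 5)


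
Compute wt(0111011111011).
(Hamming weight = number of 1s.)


Counting 1s in 0111011111011

10


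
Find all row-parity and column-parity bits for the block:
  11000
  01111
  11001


Row parities: 001
Column parities: 01110

Row P: 001, Col P: 01110, Corner: 1


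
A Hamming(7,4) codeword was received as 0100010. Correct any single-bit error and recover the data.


Syndrome = 4: error at position 4

Data: 0010 (corrected bit 4)


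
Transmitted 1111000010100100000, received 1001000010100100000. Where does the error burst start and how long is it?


XOR: 0110000000000000000

Burst at position 1, length 2


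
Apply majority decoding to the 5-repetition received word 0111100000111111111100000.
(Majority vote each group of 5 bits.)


Groups: 01111, 00000, 11111, 11111, 00000
Majority votes: 10110

10110


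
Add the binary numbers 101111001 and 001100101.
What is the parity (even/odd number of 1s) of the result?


101111001 = 377
001100101 = 101
Sum = 478 = 111011110
1s count = 7

odd parity (7 ones in 111011110)


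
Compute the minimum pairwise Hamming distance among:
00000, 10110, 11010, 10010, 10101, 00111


Comparing all pairs, minimum distance: 1
Can detect 0 errors, correct 0 errors

1


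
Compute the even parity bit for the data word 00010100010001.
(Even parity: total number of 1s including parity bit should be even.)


Number of 1s in data: 4
Parity bit: 0

0


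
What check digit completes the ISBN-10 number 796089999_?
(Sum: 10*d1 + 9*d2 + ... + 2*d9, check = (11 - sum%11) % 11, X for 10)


Weighted sum: 373
373 mod 11 = 10

Check digit: 1


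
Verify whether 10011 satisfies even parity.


Number of 1s: 3

No, parity error (3 ones)


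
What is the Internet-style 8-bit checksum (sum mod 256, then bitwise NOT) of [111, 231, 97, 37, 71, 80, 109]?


Sum = 736 mod 256 = 224
Complement = 31

31


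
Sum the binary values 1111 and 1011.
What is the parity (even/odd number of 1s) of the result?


1111 = 15
1011 = 11
Sum = 26 = 11010
1s count = 3

odd parity (3 ones in 11010)


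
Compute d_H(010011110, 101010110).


XOR: 111001000
Count of 1s: 4

4


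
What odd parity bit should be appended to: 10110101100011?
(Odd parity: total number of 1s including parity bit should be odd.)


Number of 1s in data: 8
Parity bit: 1

1


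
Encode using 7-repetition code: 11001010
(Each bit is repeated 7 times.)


Each bit -> 7 copies

11111111111111000000000000001111111000000011111110000000


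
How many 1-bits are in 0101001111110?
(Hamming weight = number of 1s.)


Counting 1s in 0101001111110

8


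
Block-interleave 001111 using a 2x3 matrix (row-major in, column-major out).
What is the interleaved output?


Matrix:
  001
  111
Read columns: 010111

010111


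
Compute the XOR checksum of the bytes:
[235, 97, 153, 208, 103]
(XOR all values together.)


XOR chain: 235 ^ 97 ^ 153 ^ 208 ^ 103 = 164

164


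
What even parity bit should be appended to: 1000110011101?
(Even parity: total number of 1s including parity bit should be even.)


Number of 1s in data: 7
Parity bit: 1

1


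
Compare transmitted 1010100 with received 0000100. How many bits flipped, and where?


XOR: 1010000

2 error(s) at position(s): 0, 2


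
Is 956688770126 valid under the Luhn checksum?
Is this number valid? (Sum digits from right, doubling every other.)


Luhn sum = 61
61 mod 10 = 1

Invalid (Luhn sum mod 10 = 1)


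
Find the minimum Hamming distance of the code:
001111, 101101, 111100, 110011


Comparing all pairs, minimum distance: 2
Can detect 1 errors, correct 0 errors

2


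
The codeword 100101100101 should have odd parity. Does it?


Number of 1s: 6

No, parity error (6 ones)


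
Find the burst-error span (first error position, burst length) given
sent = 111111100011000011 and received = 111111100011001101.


XOR: 000000000000001110

Burst at position 14, length 3


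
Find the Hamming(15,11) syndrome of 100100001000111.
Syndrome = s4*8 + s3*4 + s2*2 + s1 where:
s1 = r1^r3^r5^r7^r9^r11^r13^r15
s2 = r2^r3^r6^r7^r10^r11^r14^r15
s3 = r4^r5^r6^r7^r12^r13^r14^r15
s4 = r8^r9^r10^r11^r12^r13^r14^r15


s1=0, s2=0, s3=0, s4=0

Syndrome = 0 (no error)


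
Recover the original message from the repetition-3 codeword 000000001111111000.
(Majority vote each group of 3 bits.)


Groups: 000, 000, 001, 111, 111, 000
Majority votes: 000110

000110


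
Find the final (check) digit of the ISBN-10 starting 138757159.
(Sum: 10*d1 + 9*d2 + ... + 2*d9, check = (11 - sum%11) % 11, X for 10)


Weighted sum: 252
252 mod 11 = 10

Check digit: 1


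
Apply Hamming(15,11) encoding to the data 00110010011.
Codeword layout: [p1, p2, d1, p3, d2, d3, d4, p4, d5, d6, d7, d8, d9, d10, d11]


Parity bits: p1=1, p2=1, p3=0, p4=1

110001110010011


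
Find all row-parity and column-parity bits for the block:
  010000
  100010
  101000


Row parities: 100
Column parities: 011010

Row P: 100, Col P: 011010, Corner: 1


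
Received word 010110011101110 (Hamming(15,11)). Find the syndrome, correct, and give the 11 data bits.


Syndrome = 7: error at position 7

Data: 01011101110 (corrected bit 7)


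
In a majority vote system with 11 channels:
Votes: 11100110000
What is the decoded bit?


Ones: 5 out of 11
Threshold: 6

0 (5/11 voted 1)


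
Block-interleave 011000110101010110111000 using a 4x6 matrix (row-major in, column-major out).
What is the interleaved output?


Matrix:
  011000
  110101
  010110
  111000
Read columns: 010111111001011000100100

010111111001011000100100


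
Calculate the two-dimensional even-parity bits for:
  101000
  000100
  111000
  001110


Row parities: 0111
Column parities: 011010

Row P: 0111, Col P: 011010, Corner: 1


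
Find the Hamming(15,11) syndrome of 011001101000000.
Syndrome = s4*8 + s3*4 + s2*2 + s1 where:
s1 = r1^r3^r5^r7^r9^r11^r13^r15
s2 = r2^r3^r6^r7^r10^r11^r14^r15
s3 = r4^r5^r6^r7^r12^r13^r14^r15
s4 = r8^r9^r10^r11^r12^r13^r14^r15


s1=1, s2=0, s3=0, s4=1

Syndrome = 9 (error at position 9)


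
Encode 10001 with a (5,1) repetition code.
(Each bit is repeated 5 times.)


Each bit -> 5 copies

1111100000000000000011111


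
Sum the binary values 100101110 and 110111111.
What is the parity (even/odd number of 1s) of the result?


100101110 = 302
110111111 = 447
Sum = 749 = 1011101101
1s count = 7

odd parity (7 ones in 1011101101)


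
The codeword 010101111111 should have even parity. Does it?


Number of 1s: 9

No, parity error (9 ones)


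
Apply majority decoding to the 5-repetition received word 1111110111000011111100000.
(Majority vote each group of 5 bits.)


Groups: 11111, 10111, 00001, 11111, 00000
Majority votes: 11010

11010


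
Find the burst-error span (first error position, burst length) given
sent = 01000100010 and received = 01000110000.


XOR: 00000010010

Burst at position 6, length 4


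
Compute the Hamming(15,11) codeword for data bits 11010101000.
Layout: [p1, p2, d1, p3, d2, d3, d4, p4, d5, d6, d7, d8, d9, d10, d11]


Parity bits: p1=1, p2=1, p3=1, p4=0

111110100101000


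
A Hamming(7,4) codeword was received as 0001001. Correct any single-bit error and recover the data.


Syndrome = 3: error at position 3

Data: 1001 (corrected bit 3)


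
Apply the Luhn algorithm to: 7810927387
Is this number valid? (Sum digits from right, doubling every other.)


Luhn sum = 48
48 mod 10 = 8

Invalid (Luhn sum mod 10 = 8)


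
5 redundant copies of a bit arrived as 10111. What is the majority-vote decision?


Ones: 4 out of 5
Threshold: 3

1 (4/5 voted 1)


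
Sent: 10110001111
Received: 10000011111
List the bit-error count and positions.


XOR: 00110010000

3 error(s) at position(s): 2, 3, 6


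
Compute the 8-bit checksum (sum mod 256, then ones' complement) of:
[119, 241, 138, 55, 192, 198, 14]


Sum = 957 mod 256 = 189
Complement = 66

66


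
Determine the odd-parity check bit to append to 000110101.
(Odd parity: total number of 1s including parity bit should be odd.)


Number of 1s in data: 4
Parity bit: 1

1


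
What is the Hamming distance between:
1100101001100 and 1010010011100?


XOR: 0110111010000
Count of 1s: 6

6


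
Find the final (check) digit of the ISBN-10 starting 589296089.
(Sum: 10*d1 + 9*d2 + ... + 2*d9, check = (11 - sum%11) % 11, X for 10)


Weighted sum: 334
334 mod 11 = 4

Check digit: 7


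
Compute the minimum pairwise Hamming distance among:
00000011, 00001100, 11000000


Comparing all pairs, minimum distance: 4
Can detect 3 errors, correct 1 errors

4


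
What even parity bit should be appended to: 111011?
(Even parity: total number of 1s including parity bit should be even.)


Number of 1s in data: 5
Parity bit: 1

1


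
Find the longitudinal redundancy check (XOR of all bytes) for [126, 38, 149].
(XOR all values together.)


XOR chain: 126 ^ 38 ^ 149 = 205

205


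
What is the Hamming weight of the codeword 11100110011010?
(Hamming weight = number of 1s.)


Counting 1s in 11100110011010

8


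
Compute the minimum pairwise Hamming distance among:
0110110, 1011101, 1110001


Comparing all pairs, minimum distance: 3
Can detect 2 errors, correct 1 errors

3


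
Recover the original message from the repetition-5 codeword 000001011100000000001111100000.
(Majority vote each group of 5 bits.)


Groups: 00000, 10111, 00000, 00000, 11111, 00000
Majority votes: 010010

010010


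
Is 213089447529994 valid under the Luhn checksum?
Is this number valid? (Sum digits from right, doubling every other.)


Luhn sum = 77
77 mod 10 = 7

Invalid (Luhn sum mod 10 = 7)


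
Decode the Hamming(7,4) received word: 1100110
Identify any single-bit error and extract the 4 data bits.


Syndrome = 0: no error detected

Data: 0110 (no errors)


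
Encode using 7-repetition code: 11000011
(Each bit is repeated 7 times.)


Each bit -> 7 copies

11111111111111000000000000000000000000000011111111111111


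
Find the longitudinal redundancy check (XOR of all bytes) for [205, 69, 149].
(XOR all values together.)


XOR chain: 205 ^ 69 ^ 149 = 29

29


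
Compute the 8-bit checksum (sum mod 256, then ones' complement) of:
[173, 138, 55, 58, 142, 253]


Sum = 819 mod 256 = 51
Complement = 204

204


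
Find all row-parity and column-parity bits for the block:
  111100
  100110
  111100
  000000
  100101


Row parities: 01001
Column parities: 000011

Row P: 01001, Col P: 000011, Corner: 0


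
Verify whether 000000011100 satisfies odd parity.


Number of 1s: 3

Yes, parity is correct (3 ones)


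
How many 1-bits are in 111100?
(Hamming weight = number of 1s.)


Counting 1s in 111100

4


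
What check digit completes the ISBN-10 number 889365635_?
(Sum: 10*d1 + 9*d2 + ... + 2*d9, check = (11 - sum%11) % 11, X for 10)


Weighted sum: 349
349 mod 11 = 8

Check digit: 3


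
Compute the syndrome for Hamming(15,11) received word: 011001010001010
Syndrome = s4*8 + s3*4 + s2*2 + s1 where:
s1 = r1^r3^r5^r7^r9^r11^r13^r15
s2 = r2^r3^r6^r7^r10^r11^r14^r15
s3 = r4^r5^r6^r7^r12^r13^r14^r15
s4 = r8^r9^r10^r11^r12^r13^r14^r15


s1=1, s2=0, s3=1, s4=1

Syndrome = 13 (error at position 13)


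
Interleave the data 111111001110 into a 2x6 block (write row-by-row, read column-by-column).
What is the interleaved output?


Matrix:
  111111
  001110
Read columns: 101011111110

101011111110


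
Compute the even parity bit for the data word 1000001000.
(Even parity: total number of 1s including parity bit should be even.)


Number of 1s in data: 2
Parity bit: 0

0


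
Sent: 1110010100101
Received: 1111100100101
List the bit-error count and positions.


XOR: 0001110000000

3 error(s) at position(s): 3, 4, 5


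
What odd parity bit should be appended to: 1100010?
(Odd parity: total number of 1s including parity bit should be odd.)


Number of 1s in data: 3
Parity bit: 0

0


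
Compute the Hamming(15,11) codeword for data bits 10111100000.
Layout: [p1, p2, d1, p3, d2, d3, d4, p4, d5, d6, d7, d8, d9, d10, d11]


Parity bits: p1=1, p2=0, p3=0, p4=0

101001101100000


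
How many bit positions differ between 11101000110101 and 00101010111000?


XOR: 11000010001101
Count of 1s: 6

6


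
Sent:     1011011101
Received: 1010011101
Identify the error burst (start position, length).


XOR: 0001000000

Burst at position 3, length 1


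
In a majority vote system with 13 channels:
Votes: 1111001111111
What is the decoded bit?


Ones: 11 out of 13
Threshold: 7

1 (11/13 voted 1)


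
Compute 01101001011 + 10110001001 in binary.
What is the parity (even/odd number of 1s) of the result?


01101001011 = 843
10110001001 = 1417
Sum = 2260 = 100011010100
1s count = 5

odd parity (5 ones in 100011010100)


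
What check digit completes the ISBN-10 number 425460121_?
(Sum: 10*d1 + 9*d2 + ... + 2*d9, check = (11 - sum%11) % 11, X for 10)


Weighted sum: 174
174 mod 11 = 9

Check digit: 2


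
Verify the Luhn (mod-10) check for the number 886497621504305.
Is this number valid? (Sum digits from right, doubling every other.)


Luhn sum = 71
71 mod 10 = 1

Invalid (Luhn sum mod 10 = 1)


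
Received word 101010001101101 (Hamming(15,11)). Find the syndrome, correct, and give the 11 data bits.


Syndrome = 10: error at position 10

Data: 11001001101 (corrected bit 10)


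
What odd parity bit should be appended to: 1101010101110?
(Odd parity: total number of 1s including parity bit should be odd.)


Number of 1s in data: 8
Parity bit: 1

1
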